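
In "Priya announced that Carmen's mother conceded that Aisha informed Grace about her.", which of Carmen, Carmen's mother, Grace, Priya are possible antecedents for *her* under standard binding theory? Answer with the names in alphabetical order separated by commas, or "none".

*her* is a pronoun; Principle B requires it to be free in its binding domain — the clause headed by 'informed'.
— Carmen: possessor inside the subject DP of the clause headed by 'conceded'; does not c-command the pronoun — Principle B does not apply; allowed.
— Carmen's mother: subject of the clause headed by 'conceded'; c-commands the pronoun but lies outside its binding domain — allowed.
— Grace: object of the clause headed by 'informed'; c-commands the pronoun within its binding domain — blocked (Principle B).
— Priya: subject of the matrix clause; c-commands the pronoun but lies outside its binding domain — allowed.

Carmen, Carmen's mother, Priya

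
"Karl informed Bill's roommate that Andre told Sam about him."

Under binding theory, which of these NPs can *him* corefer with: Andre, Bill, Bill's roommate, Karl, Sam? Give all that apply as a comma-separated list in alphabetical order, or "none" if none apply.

Bill, Bill's roommate, Karl

*him* is a pronoun; Principle B requires it to be free in its binding domain — the clause headed by 'told'.
— Andre: subject of the clause headed by 'told'; c-commands the pronoun within its binding domain — blocked (Principle B).
— Bill: possessor inside the object DP of the matrix clause; does not c-command the pronoun — Principle B does not apply; allowed.
— Bill's roommate: object of the matrix clause; c-commands the pronoun but lies outside its binding domain — allowed.
— Karl: subject of the matrix clause; c-commands the pronoun but lies outside its binding domain — allowed.
— Sam: object of the clause headed by 'told'; c-commands the pronoun within its binding domain — blocked (Principle B).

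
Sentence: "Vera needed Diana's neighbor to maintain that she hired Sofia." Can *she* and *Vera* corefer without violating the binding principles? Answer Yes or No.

Yes

*Vera* is an R-expression; Principle C requires it to be free (not bound by any c-commanding expression).
— she: subject of the clause headed by 'hired'; the pronoun does not c-command the R-expression — coreference allowed.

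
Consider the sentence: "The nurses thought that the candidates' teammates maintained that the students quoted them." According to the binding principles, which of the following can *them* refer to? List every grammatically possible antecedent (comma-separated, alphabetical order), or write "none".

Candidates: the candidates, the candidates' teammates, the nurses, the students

the candidates, the candidates' teammates, the nurses

*them* is a pronoun; Principle B requires it to be free in its binding domain — the clause headed by 'quoted'.
— the candidates: possessor inside the subject DP of the clause headed by 'maintained'; does not c-command the pronoun — Principle B does not apply; allowed.
— the candidates' teammates: subject of the clause headed by 'maintained'; c-commands the pronoun but lies outside its binding domain — allowed.
— the nurses: subject of the matrix clause; c-commands the pronoun but lies outside its binding domain — allowed.
— the students: subject of the clause headed by 'quoted'; c-commands the pronoun within its binding domain — blocked (Principle B).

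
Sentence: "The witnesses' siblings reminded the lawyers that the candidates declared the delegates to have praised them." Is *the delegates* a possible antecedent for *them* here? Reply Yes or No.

No

*them* is a pronoun; Principle B requires it to be free in its binding domain — the clause headed by 'praised'.
— the delegates: subject of the clause headed by 'praised'; c-commands the pronoun within its binding domain — blocked (Principle B).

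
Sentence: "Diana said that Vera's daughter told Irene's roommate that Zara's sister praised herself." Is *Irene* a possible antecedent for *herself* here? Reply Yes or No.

No

*herself* is a reflexive; Principle A requires it to be bound within its binding domain — the clause headed by 'praised'.
— Irene: possessor inside the object DP of the clause headed by 'told'; does not c-command the reflexive — cannot bind it (Principle A).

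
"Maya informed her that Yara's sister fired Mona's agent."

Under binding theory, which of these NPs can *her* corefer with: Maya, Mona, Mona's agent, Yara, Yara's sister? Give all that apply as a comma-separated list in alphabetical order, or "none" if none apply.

none

*her* is a pronoun; Principle B requires it to be free in its binding domain — the matrix clause.
— Maya: subject of the matrix clause; c-commands the pronoun within its binding domain — blocked (Principle B).
— Mona: possessor inside the object DP of the clause headed by 'fired'; is c-commanded by the pronoun; coreference would bind this R-expression — blocked (Principle C).
— Mona's agent: object of the clause headed by 'fired'; is c-commanded by the pronoun; coreference would bind this R-expression — blocked (Principle C).
— Yara: possessor inside the subject DP of the clause headed by 'fired'; is c-commanded by the pronoun; coreference would bind this R-expression — blocked (Principle C).
— Yara's sister: subject of the clause headed by 'fired'; is c-commanded by the pronoun; coreference would bind this R-expression — blocked (Principle C).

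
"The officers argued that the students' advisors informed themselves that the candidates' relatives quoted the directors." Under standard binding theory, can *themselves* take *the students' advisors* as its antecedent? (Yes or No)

Yes

*themselves* is a reflexive; Principle A requires it to be bound within its binding domain — the clause headed by 'informed'.
— the students' advisors: subject of the clause headed by 'informed'; c-commands the reflexive within its binding domain — allowed (Principle A).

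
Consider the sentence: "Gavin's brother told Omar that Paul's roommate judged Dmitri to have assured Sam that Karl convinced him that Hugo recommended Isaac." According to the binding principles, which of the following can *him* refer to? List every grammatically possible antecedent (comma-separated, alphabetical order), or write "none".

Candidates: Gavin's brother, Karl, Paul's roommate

*him* is a pronoun; Principle B requires it to be free in its binding domain — the clause headed by 'convinced'.
— Gavin's brother: subject of the matrix clause; c-commands the pronoun but lies outside its binding domain — allowed.
— Karl: subject of the clause headed by 'convinced'; c-commands the pronoun within its binding domain — blocked (Principle B).
— Paul's roommate: subject of the clause headed by 'judged'; c-commands the pronoun but lies outside its binding domain — allowed.

Gavin's brother, Paul's roommate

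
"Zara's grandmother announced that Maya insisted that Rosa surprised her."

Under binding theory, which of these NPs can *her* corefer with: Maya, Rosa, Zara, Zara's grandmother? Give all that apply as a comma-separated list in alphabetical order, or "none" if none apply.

*her* is a pronoun; Principle B requires it to be free in its binding domain — the clause headed by 'surprised'.
— Maya: subject of the clause headed by 'insisted'; c-commands the pronoun but lies outside its binding domain — allowed.
— Rosa: subject of the clause headed by 'surprised'; c-commands the pronoun within its binding domain — blocked (Principle B).
— Zara: possessor inside the subject DP of the matrix clause; does not c-command the pronoun — Principle B does not apply; allowed.
— Zara's grandmother: subject of the matrix clause; c-commands the pronoun but lies outside its binding domain — allowed.

Maya, Zara, Zara's grandmother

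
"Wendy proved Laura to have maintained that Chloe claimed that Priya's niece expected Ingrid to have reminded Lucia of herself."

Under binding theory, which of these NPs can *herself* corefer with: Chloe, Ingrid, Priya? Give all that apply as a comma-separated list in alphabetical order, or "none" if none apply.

Ingrid

*herself* is a reflexive; Principle A requires it to be bound within its binding domain — the clause headed by 'reminded'.
— Chloe: subject of the clause headed by 'claimed'; c-commands the reflexive but lies outside its binding domain — cannot bind it (Principle A).
— Ingrid: subject of the clause headed by 'reminded'; c-commands the reflexive within its binding domain — allowed (Principle A).
— Priya: possessor inside the subject DP of the clause headed by 'expected'; does not c-command the reflexive — cannot bind it (Principle A).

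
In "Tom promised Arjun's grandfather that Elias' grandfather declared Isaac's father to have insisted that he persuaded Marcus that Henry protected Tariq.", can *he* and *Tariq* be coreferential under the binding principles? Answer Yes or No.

No

*Tariq* is an R-expression; Principle C requires it to be free (not bound by any c-commanding expression).
— he: subject of the clause headed by 'persuaded'; the pronoun c-commands the R-expression — coreference blocked (Principle C).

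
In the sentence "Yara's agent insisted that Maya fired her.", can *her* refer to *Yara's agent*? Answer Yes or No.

*her* is a pronoun; Principle B requires it to be free in its binding domain — the clause headed by 'fired'.
— Yara's agent: subject of the matrix clause; c-commands the pronoun but lies outside its binding domain — allowed.

Yes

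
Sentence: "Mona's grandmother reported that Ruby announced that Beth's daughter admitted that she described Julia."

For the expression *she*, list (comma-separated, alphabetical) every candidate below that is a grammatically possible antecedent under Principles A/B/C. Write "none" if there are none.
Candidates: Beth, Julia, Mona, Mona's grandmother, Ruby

*she* is a pronoun; Principle B requires it to be free in its binding domain — the clause headed by 'described'.
— Beth: possessor inside the subject DP of the clause headed by 'admitted'; does not c-command the pronoun — Principle B does not apply; allowed.
— Julia: object of the clause headed by 'described'; is c-commanded by the pronoun; coreference would bind this R-expression — blocked (Principle C).
— Mona: possessor inside the subject DP of the matrix clause; does not c-command the pronoun — Principle B does not apply; allowed.
— Mona's grandmother: subject of the matrix clause; c-commands the pronoun but lies outside its binding domain — allowed.
— Ruby: subject of the clause headed by 'announced'; c-commands the pronoun but lies outside its binding domain — allowed.

Beth, Mona, Mona's grandmother, Ruby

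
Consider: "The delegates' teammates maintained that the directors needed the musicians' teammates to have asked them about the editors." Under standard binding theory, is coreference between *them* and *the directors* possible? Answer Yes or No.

Yes

*the directors* is an R-expression; Principle C requires it to be free (not bound by any c-commanding expression).
— them: object of the clause headed by 'asked'; the pronoun does not c-command the R-expression — coreference allowed.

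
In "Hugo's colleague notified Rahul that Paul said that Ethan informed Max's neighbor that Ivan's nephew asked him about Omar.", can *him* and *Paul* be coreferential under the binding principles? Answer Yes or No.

*Paul* is an R-expression; Principle C requires it to be free (not bound by any c-commanding expression).
— him: object of the clause headed by 'asked'; the pronoun does not c-command the R-expression — coreference allowed.

Yes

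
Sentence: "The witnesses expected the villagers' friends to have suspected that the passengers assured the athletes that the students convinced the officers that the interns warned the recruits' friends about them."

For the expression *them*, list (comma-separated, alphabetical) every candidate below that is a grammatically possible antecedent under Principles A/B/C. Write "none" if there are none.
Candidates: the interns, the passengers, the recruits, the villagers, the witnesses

*them* is a pronoun; Principle B requires it to be free in its binding domain — the clause headed by 'warned'.
— the interns: subject of the clause headed by 'warned'; c-commands the pronoun within its binding domain — blocked (Principle B).
— the passengers: subject of the clause headed by 'assured'; c-commands the pronoun but lies outside its binding domain — allowed.
— the recruits: possessor inside the object DP of the clause headed by 'warned'; does not c-command the pronoun — Principle B does not apply; allowed.
— the villagers: possessor inside the subject DP of the clause headed by 'suspected'; does not c-command the pronoun — Principle B does not apply; allowed.
— the witnesses: subject of the matrix clause; c-commands the pronoun but lies outside its binding domain — allowed.

the passengers, the recruits, the villagers, the witnesses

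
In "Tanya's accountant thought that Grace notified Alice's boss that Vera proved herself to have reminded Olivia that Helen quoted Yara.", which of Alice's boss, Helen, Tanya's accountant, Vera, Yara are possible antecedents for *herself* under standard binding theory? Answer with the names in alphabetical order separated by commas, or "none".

*herself* is a reflexive; Principle A requires it to be bound within its binding domain — the clause headed by 'proved'.
— Alice's boss: object of the clause headed by 'notified'; c-commands the reflexive but lies outside its binding domain — cannot bind it (Principle A).
— Helen: subject of the clause headed by 'quoted'; does not c-command the reflexive — cannot bind it (Principle A).
— Tanya's accountant: subject of the matrix clause; c-commands the reflexive but lies outside its binding domain — cannot bind it (Principle A).
— Vera: subject of the clause headed by 'proved'; c-commands the reflexive within its binding domain — allowed (Principle A).
— Yara: object of the clause headed by 'quoted'; does not c-command the reflexive — cannot bind it (Principle A).

Vera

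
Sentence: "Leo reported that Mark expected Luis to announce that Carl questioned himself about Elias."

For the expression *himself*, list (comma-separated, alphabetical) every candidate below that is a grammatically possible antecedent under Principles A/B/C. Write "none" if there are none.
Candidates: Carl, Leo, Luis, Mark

*himself* is a reflexive; Principle A requires it to be bound within its binding domain — the clause headed by 'questioned'.
— Carl: subject of the clause headed by 'questioned'; c-commands the reflexive within its binding domain — allowed (Principle A).
— Leo: subject of the matrix clause; c-commands the reflexive but lies outside its binding domain — cannot bind it (Principle A).
— Luis: subject of the clause headed by 'announce'; c-commands the reflexive but lies outside its binding domain — cannot bind it (Principle A).
— Mark: subject of the clause headed by 'expected'; c-commands the reflexive but lies outside its binding domain — cannot bind it (Principle A).

Carl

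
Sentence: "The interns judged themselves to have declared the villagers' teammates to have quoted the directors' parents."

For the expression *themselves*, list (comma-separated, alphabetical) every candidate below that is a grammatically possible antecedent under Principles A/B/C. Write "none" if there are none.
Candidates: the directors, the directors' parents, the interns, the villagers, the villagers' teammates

*themselves* is a reflexive; Principle A requires it to be bound within its binding domain — the matrix clause.
— the directors: possessor inside the object DP of the clause headed by 'quoted'; does not c-command the reflexive — cannot bind it (Principle A).
— the directors' parents: object of the clause headed by 'quoted'; does not c-command the reflexive — cannot bind it (Principle A).
— the interns: subject of the matrix clause; c-commands the reflexive within its binding domain — allowed (Principle A).
— the villagers: possessor inside the subject DP of the clause headed by 'quoted'; does not c-command the reflexive — cannot bind it (Principle A).
— the villagers' teammates: subject of the clause headed by 'quoted'; does not c-command the reflexive — cannot bind it (Principle A).

the interns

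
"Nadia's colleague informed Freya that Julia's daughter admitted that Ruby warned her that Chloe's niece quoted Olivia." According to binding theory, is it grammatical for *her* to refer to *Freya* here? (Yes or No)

*Freya* is an R-expression; Principle C requires it to be free (not bound by any c-commanding expression).
— her: object of the clause headed by 'warned'; the pronoun does not c-command the R-expression — coreference allowed.

Yes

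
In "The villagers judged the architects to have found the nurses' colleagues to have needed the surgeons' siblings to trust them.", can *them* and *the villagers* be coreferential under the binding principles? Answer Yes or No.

Yes

*the villagers* is an R-expression; Principle C requires it to be free (not bound by any c-commanding expression).
— them: object of the clause headed by 'trust'; the pronoun does not c-command the R-expression — coreference allowed.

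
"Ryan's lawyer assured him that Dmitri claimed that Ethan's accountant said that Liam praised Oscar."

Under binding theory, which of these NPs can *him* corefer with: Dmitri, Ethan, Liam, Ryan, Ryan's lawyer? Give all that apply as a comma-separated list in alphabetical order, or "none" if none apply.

Ryan

*him* is a pronoun; Principle B requires it to be free in its binding domain — the matrix clause.
— Dmitri: subject of the clause headed by 'claimed'; is c-commanded by the pronoun; coreference would bind this R-expression — blocked (Principle C).
— Ethan: possessor inside the subject DP of the clause headed by 'said'; is c-commanded by the pronoun; coreference would bind this R-expression — blocked (Principle C).
— Liam: subject of the clause headed by 'praised'; is c-commanded by the pronoun; coreference would bind this R-expression — blocked (Principle C).
— Ryan: possessor inside the subject DP of the matrix clause; does not c-command the pronoun — Principle B does not apply; allowed.
— Ryan's lawyer: subject of the matrix clause; c-commands the pronoun within its binding domain — blocked (Principle B).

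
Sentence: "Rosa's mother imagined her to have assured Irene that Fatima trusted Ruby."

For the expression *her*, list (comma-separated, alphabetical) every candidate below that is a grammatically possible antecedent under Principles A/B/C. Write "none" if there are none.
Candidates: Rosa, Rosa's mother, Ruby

*her* is a pronoun; Principle B requires it to be free in its binding domain — the matrix clause.
— Rosa: possessor inside the subject DP of the matrix clause; does not c-command the pronoun — Principle B does not apply; allowed.
— Rosa's mother: subject of the matrix clause; c-commands the pronoun within its binding domain — blocked (Principle B).
— Ruby: object of the clause headed by 'trusted'; is c-commanded by the pronoun; coreference would bind this R-expression — blocked (Principle C).

Rosa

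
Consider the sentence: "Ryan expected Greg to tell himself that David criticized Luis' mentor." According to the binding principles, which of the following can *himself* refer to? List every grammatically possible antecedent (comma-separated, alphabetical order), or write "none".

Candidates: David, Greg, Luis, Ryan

*himself* is a reflexive; Principle A requires it to be bound within its binding domain — the clause headed by 'tell'.
— David: subject of the clause headed by 'criticized'; does not c-command the reflexive — cannot bind it (Principle A).
— Greg: subject of the clause headed by 'tell'; c-commands the reflexive within its binding domain — allowed (Principle A).
— Luis: possessor inside the object DP of the clause headed by 'criticized'; does not c-command the reflexive — cannot bind it (Principle A).
— Ryan: subject of the matrix clause; c-commands the reflexive but lies outside its binding domain — cannot bind it (Principle A).

Greg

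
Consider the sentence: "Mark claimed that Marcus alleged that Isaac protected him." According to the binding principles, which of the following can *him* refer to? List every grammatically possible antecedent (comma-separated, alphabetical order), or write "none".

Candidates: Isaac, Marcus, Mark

*him* is a pronoun; Principle B requires it to be free in its binding domain — the clause headed by 'protected'.
— Isaac: subject of the clause headed by 'protected'; c-commands the pronoun within its binding domain — blocked (Principle B).
— Marcus: subject of the clause headed by 'alleged'; c-commands the pronoun but lies outside its binding domain — allowed.
— Mark: subject of the matrix clause; c-commands the pronoun but lies outside its binding domain — allowed.

Marcus, Mark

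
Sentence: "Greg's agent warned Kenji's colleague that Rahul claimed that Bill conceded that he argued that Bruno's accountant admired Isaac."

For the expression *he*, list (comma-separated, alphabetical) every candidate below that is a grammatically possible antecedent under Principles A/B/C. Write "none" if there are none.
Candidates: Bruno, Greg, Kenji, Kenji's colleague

Greg, Kenji, Kenji's colleague

*he* is a pronoun; Principle B requires it to be free in its binding domain — the clause headed by 'argued'.
— Bruno: possessor inside the subject DP of the clause headed by 'admired'; is c-commanded by the pronoun; coreference would bind this R-expression — blocked (Principle C).
— Greg: possessor inside the subject DP of the matrix clause; does not c-command the pronoun — Principle B does not apply; allowed.
— Kenji: possessor inside the object DP of the matrix clause; does not c-command the pronoun — Principle B does not apply; allowed.
— Kenji's colleague: object of the matrix clause; c-commands the pronoun but lies outside its binding domain — allowed.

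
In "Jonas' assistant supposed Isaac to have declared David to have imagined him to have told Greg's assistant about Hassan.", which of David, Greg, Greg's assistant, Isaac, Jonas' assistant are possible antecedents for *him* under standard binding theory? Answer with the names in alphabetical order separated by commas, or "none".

*him* is a pronoun; Principle B requires it to be free in its binding domain — the clause headed by 'imagined'.
— David: subject of the clause headed by 'imagined'; c-commands the pronoun within its binding domain — blocked (Principle B).
— Greg: possessor inside the object DP of the clause headed by 'told'; is c-commanded by the pronoun; coreference would bind this R-expression — blocked (Principle C).
— Greg's assistant: object of the clause headed by 'told'; is c-commanded by the pronoun; coreference would bind this R-expression — blocked (Principle C).
— Isaac: subject of the clause headed by 'declared'; c-commands the pronoun but lies outside its binding domain — allowed.
— Jonas' assistant: subject of the matrix clause; c-commands the pronoun but lies outside its binding domain — allowed.

Isaac, Jonas' assistant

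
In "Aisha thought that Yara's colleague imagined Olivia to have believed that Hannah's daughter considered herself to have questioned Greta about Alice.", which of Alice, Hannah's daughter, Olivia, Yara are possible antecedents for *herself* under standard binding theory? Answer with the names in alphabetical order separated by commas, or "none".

Hannah's daughter

*herself* is a reflexive; Principle A requires it to be bound within its binding domain — the clause headed by 'considered'.
— Alice: second object of the clause headed by 'questioned'; does not c-command the reflexive — cannot bind it (Principle A).
— Hannah's daughter: subject of the clause headed by 'considered'; c-commands the reflexive within its binding domain — allowed (Principle A).
— Olivia: subject of the clause headed by 'believed'; c-commands the reflexive but lies outside its binding domain — cannot bind it (Principle A).
— Yara: possessor inside the subject DP of the clause headed by 'imagined'; does not c-command the reflexive — cannot bind it (Principle A).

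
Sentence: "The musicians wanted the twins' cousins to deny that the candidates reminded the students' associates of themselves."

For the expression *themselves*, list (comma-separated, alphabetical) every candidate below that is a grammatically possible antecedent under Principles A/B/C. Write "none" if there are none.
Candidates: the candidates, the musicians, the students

*themselves* is a reflexive; Principle A requires it to be bound within its binding domain — the clause headed by 'reminded'.
— the candidates: subject of the clause headed by 'reminded'; c-commands the reflexive within its binding domain — allowed (Principle A).
— the musicians: subject of the matrix clause; c-commands the reflexive but lies outside its binding domain — cannot bind it (Principle A).
— the students: possessor inside the object DP of the clause headed by 'reminded'; does not c-command the reflexive — cannot bind it (Principle A).

the candidates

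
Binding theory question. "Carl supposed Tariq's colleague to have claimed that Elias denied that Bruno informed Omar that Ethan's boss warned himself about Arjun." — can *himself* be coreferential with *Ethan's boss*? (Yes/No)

Yes

*himself* is a reflexive; Principle A requires it to be bound within its binding domain — the clause headed by 'warned'.
— Ethan's boss: subject of the clause headed by 'warned'; c-commands the reflexive within its binding domain — allowed (Principle A).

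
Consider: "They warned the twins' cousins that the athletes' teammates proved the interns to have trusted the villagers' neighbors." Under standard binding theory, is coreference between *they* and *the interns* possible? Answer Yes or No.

No

*the interns* is an R-expression; Principle C requires it to be free (not bound by any c-commanding expression).
— they: subject of the matrix clause; the pronoun c-commands the R-expression — coreference blocked (Principle C).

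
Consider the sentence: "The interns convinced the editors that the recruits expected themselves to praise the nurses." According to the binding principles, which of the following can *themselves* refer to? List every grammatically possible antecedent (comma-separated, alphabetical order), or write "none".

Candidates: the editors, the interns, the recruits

the recruits

*themselves* is a reflexive; Principle A requires it to be bound within its binding domain — the clause headed by 'expected'.
— the editors: object of the matrix clause; c-commands the reflexive but lies outside its binding domain — cannot bind it (Principle A).
— the interns: subject of the matrix clause; c-commands the reflexive but lies outside its binding domain — cannot bind it (Principle A).
— the recruits: subject of the clause headed by 'expected'; c-commands the reflexive within its binding domain — allowed (Principle A).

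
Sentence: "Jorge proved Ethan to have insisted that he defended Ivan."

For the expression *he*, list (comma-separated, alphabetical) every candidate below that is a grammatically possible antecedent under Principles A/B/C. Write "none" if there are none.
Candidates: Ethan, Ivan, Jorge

*he* is a pronoun; Principle B requires it to be free in its binding domain — the clause headed by 'defended'.
— Ethan: subject of the clause headed by 'insisted'; c-commands the pronoun but lies outside its binding domain — allowed.
— Ivan: object of the clause headed by 'defended'; is c-commanded by the pronoun; coreference would bind this R-expression — blocked (Principle C).
— Jorge: subject of the matrix clause; c-commands the pronoun but lies outside its binding domain — allowed.

Ethan, Jorge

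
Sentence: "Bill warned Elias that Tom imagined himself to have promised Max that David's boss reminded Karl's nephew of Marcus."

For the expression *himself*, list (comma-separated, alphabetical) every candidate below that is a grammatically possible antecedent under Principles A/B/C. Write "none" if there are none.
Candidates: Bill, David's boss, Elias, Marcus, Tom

Tom

*himself* is a reflexive; Principle A requires it to be bound within its binding domain — the clause headed by 'imagined'.
— Bill: subject of the matrix clause; c-commands the reflexive but lies outside its binding domain — cannot bind it (Principle A).
— David's boss: subject of the clause headed by 'reminded'; does not c-command the reflexive — cannot bind it (Principle A).
— Elias: object of the matrix clause; c-commands the reflexive but lies outside its binding domain — cannot bind it (Principle A).
— Marcus: second object of the clause headed by 'reminded'; does not c-command the reflexive — cannot bind it (Principle A).
— Tom: subject of the clause headed by 'imagined'; c-commands the reflexive within its binding domain — allowed (Principle A).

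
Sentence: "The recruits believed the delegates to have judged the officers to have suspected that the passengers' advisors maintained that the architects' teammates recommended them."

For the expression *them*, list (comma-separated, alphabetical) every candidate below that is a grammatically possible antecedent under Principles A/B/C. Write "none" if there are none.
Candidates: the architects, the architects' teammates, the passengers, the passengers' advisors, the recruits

the architects, the passengers, the passengers' advisors, the recruits

*them* is a pronoun; Principle B requires it to be free in its binding domain — the clause headed by 'recommended'.
— the architects: possessor inside the subject DP of the clause headed by 'recommended'; does not c-command the pronoun — Principle B does not apply; allowed.
— the architects' teammates: subject of the clause headed by 'recommended'; c-commands the pronoun within its binding domain — blocked (Principle B).
— the passengers: possessor inside the subject DP of the clause headed by 'maintained'; does not c-command the pronoun — Principle B does not apply; allowed.
— the passengers' advisors: subject of the clause headed by 'maintained'; c-commands the pronoun but lies outside its binding domain — allowed.
— the recruits: subject of the matrix clause; c-commands the pronoun but lies outside its binding domain — allowed.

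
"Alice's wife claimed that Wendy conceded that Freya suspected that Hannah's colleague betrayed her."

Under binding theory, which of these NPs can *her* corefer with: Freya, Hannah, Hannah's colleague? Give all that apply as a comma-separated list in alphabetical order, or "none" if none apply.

Freya, Hannah

*her* is a pronoun; Principle B requires it to be free in its binding domain — the clause headed by 'betrayed'.
— Freya: subject of the clause headed by 'suspected'; c-commands the pronoun but lies outside its binding domain — allowed.
— Hannah: possessor inside the subject DP of the clause headed by 'betrayed'; does not c-command the pronoun — Principle B does not apply; allowed.
— Hannah's colleague: subject of the clause headed by 'betrayed'; c-commands the pronoun within its binding domain — blocked (Principle B).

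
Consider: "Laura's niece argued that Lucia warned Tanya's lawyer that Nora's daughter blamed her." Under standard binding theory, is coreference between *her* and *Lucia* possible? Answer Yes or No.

Yes

*Lucia* is an R-expression; Principle C requires it to be free (not bound by any c-commanding expression).
— her: object of the clause headed by 'blamed'; the pronoun does not c-command the R-expression — coreference allowed.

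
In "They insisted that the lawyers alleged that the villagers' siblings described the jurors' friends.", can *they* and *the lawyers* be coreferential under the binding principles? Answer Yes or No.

*the lawyers* is an R-expression; Principle C requires it to be free (not bound by any c-commanding expression).
— they: subject of the matrix clause; the pronoun c-commands the R-expression — coreference blocked (Principle C).

No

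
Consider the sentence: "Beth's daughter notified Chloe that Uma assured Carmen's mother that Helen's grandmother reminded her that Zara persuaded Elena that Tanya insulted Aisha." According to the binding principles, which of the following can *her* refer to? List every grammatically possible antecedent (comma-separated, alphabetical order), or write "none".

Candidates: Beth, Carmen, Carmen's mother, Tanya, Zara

*her* is a pronoun; Principle B requires it to be free in its binding domain — the clause headed by 'reminded'.
— Beth: possessor inside the subject DP of the matrix clause; does not c-command the pronoun — Principle B does not apply; allowed.
— Carmen: possessor inside the object DP of the clause headed by 'assured'; does not c-command the pronoun — Principle B does not apply; allowed.
— Carmen's mother: object of the clause headed by 'assured'; c-commands the pronoun but lies outside its binding domain — allowed.
— Tanya: subject of the clause headed by 'insulted'; is c-commanded by the pronoun; coreference would bind this R-expression — blocked (Principle C).
— Zara: subject of the clause headed by 'persuaded'; is c-commanded by the pronoun; coreference would bind this R-expression — blocked (Principle C).

Beth, Carmen, Carmen's mother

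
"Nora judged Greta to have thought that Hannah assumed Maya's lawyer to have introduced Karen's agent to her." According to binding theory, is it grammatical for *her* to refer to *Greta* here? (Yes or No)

Yes

*Greta* is an R-expression; Principle C requires it to be free (not bound by any c-commanding expression).
— her: second object of the clause headed by 'introduced'; the pronoun does not c-command the R-expression — coreference allowed.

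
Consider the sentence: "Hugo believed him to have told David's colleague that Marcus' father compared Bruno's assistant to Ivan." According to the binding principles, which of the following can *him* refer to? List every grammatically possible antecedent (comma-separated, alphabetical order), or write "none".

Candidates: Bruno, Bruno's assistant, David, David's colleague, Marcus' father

*him* is a pronoun; Principle B requires it to be free in its binding domain — the matrix clause.
— Bruno: possessor inside the object DP of the clause headed by 'compared'; is c-commanded by the pronoun; coreference would bind this R-expression — blocked (Principle C).
— Bruno's assistant: object of the clause headed by 'compared'; is c-commanded by the pronoun; coreference would bind this R-expression — blocked (Principle C).
— David: possessor inside the object DP of the clause headed by 'told'; is c-commanded by the pronoun; coreference would bind this R-expression — blocked (Principle C).
— David's colleague: object of the clause headed by 'told'; is c-commanded by the pronoun; coreference would bind this R-expression — blocked (Principle C).
— Marcus' father: subject of the clause headed by 'compared'; is c-commanded by the pronoun; coreference would bind this R-expression — blocked (Principle C).

none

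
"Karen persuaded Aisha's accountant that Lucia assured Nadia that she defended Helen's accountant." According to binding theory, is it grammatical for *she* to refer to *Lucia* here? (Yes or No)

Yes

*Lucia* is an R-expression; Principle C requires it to be free (not bound by any c-commanding expression).
— she: subject of the clause headed by 'defended'; the pronoun does not c-command the R-expression — coreference allowed.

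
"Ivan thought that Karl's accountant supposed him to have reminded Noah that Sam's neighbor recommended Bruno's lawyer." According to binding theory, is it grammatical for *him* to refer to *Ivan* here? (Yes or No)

Yes

*Ivan* is an R-expression; Principle C requires it to be free (not bound by any c-commanding expression).
— him: subject of the clause headed by 'reminded'; the pronoun does not c-command the R-expression — coreference allowed.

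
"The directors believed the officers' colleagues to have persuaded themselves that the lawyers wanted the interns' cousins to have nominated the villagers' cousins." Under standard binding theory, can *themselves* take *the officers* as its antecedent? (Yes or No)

*themselves* is a reflexive; Principle A requires it to be bound within its binding domain — the clause headed by 'persuaded'.
— the officers: possessor inside the subject DP of the clause headed by 'persuaded'; does not c-command the reflexive — cannot bind it (Principle A).

No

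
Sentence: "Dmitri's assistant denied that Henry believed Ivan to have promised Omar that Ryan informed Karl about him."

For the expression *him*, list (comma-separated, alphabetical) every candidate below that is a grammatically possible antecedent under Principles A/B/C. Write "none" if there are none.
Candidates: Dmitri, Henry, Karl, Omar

*him* is a pronoun; Principle B requires it to be free in its binding domain — the clause headed by 'informed'.
— Dmitri: possessor inside the subject DP of the matrix clause; does not c-command the pronoun — Principle B does not apply; allowed.
— Henry: subject of the clause headed by 'believed'; c-commands the pronoun but lies outside its binding domain — allowed.
— Karl: object of the clause headed by 'informed'; c-commands the pronoun within its binding domain — blocked (Principle B).
— Omar: object of the clause headed by 'promised'; c-commands the pronoun but lies outside its binding domain — allowed.

Dmitri, Henry, Omar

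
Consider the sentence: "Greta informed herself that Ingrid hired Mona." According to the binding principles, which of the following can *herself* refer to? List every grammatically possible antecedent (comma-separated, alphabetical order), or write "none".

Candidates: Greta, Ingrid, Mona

*herself* is a reflexive; Principle A requires it to be bound within its binding domain — the matrix clause.
— Greta: subject of the matrix clause; c-commands the reflexive within its binding domain — allowed (Principle A).
— Ingrid: subject of the clause headed by 'hired'; does not c-command the reflexive — cannot bind it (Principle A).
— Mona: object of the clause headed by 'hired'; does not c-command the reflexive — cannot bind it (Principle A).

Greta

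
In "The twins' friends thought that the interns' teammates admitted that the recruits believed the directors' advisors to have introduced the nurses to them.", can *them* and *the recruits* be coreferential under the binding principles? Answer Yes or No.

Yes

*the recruits* is an R-expression; Principle C requires it to be free (not bound by any c-commanding expression).
— them: second object of the clause headed by 'introduced'; the pronoun does not c-command the R-expression — coreference allowed.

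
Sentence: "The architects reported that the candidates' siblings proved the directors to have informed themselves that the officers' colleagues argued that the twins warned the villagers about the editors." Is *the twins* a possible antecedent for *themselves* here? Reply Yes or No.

*themselves* is a reflexive; Principle A requires it to be bound within its binding domain — the clause headed by 'informed'.
— the twins: subject of the clause headed by 'warned'; does not c-command the reflexive — cannot bind it (Principle A).

No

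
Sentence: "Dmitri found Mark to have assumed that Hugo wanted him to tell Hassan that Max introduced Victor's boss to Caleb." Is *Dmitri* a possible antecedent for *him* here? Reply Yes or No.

Yes

*him* is a pronoun; Principle B requires it to be free in its binding domain — the clause headed by 'wanted'.
— Dmitri: subject of the matrix clause; c-commands the pronoun but lies outside its binding domain — allowed.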